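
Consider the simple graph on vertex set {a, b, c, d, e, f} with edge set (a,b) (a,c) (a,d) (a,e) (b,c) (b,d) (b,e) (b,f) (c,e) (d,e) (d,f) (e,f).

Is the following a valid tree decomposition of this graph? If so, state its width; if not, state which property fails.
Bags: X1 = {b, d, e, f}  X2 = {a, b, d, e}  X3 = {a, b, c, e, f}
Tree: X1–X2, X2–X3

A tree decomposition must satisfy three properties: every vertex lies in some bag; for every edge, both endpoints lie together in some bag; and for every vertex, the bags containing it form a connected subtree. Here bags containing vertex f are not connected in the tree, so the decomposition is invalid.

No — bags containing vertex f are not connected in the tree.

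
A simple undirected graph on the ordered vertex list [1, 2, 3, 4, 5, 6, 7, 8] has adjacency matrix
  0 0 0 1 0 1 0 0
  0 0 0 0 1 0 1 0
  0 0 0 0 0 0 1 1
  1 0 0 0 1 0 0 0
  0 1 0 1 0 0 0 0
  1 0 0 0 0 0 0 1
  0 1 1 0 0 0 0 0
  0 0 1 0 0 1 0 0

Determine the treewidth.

A width-2 tree decomposition is:
Bags: B1 = {3, 6, 8}  B2 = {1, 3, 6}  B3 = {1, 3, 4}  B4 = {3, 4, 5}  B5 = {2, 3, 5}  B6 = {2, 3, 7}
Tree: B1–B2, B2–B3, B3–B4, B4–B5, B5–B6
Every bag has size at most 3, so the width is 3 − 1 = 2 and tw(G) ≤ 2. The edges 3–8–6–1–4–5–2–7–3 form a cycle, so G is not a tree and its treewidth is at least 2. Hence tw(G) = 2 exactly.

2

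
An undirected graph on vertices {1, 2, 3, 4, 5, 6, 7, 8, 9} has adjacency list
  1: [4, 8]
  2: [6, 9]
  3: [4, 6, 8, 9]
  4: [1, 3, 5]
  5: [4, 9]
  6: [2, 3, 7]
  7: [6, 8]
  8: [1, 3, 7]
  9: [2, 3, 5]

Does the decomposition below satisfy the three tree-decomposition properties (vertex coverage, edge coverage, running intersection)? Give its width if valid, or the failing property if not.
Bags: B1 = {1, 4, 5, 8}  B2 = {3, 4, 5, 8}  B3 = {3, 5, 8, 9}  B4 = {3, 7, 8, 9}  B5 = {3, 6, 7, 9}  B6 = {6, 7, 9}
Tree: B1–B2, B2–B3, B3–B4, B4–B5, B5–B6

A tree decomposition must satisfy three properties: every vertex lies in some bag; for every edge, both endpoints lie together in some bag; and for every vertex, the bags containing it form a connected subtree. Here vertex 2 appears in no bag, so the decomposition is invalid.

No — vertex 2 appears in no bag.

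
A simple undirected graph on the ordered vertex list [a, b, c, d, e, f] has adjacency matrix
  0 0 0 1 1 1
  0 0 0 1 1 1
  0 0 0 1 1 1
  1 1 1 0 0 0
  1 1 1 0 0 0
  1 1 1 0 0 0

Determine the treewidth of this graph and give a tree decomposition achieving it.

Treewidth 3.
One optimal decomposition is:
Bags: B1 = {a, b, c, e}  B2 = {a, b, c, d}  B3 = {a, b, c, f}
Tree: B1–B2, B2–B3

Each bag holds 4 vertices, so the decomposition has width 3, which upper-bounds the treewidth. For the lower bound: the 4 vertex sets {a,e}, {b,d}, {c}, {f} are disjoint, each induces a connected subgraph, and every pair is joined by at least one edge of G. Contracting each set to a single vertex therefore yields K_{4} as a minor, and since treewidth is minor-monotone, tw(G) ≥ tw(K_{4}) = 3. Combining the bounds, tw(G) = 3.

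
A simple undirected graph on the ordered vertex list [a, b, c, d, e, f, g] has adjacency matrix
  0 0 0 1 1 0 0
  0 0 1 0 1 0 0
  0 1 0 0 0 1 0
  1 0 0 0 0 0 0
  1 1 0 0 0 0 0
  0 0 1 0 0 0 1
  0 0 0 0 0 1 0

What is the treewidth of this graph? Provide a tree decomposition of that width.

Every bag has size at most 2, so the width is 2 − 1 = 1 and tw(G) ≤ 1. Since G has at least one edge (e.g. d–a), it is not an edgeless graph, so tw(G) ≥ 1. Hence tw(G) = 1 exactly.

Treewidth 1.
One optimal decomposition is:
Bags: B1 = {a, d}  B2 = {a, e}  B3 = {b, e}  B4 = {b, c}  B5 = {c, f}  B6 = {f, g}
Tree: B1–B2, B2–B3, B3–B4, B4–B5, B5–B6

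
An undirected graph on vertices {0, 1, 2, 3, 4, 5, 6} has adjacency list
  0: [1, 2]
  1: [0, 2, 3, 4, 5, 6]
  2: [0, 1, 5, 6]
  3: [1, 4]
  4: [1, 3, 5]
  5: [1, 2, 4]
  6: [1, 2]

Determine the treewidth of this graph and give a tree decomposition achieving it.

Treewidth 2.
One such decomposition:
Bags: B1 = {1, 2, 5}  B2 = {1, 4, 5}  B3 = {0, 1, 2}  B4 = {1, 2, 6}  B5 = {1, 3, 4}
Tree: B1–B2, B1–B3, B3–B4, B2–B5

Each bag holds 3 vertices, so the decomposition has width 2, which upper-bounds the treewidth. For the lower bound, the 3 vertices {0, 1, 2} are pairwise adjacent, and any tree decomposition puts a clique entirely inside one bag — forcing width ≥ 2. The upper and lower bounds meet at 2, so that is the treewidth.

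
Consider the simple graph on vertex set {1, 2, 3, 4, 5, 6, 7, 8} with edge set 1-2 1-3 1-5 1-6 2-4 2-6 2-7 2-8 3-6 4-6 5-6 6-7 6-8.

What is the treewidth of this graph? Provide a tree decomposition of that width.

Treewidth 2.
One such decomposition:
Bags: B1 = {2, 6, 8}  B2 = {2, 4, 6}  B3 = {1, 2, 6}  B4 = {1, 5, 6}  B5 = {2, 6, 7}  B6 = {1, 3, 6}
Tree: B1–B2, B2–B3, B3–B4, B1–B5, B4–B6

Each bag holds 3 vertices, so the decomposition has width 2, which upper-bounds the treewidth. Conversely, {2, 6, 8} is a clique of size 3, and the vertices of any clique must share a bag in every tree decomposition; so some bag has ≥ 3 vertices and tw(G) ≥ 2. Hence tw(G) = 2 exactly.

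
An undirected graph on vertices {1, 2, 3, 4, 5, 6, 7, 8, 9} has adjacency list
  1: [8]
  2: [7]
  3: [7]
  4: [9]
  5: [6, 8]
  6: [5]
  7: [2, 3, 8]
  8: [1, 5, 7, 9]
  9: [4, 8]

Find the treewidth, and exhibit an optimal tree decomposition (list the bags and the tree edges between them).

Each bag holds 2 vertices, so the decomposition has width 1, which upper-bounds the treewidth. G has an edge, so its treewidth is at least 1. The upper and lower bounds meet at 1, so that is the treewidth.

Treewidth 1.
One optimal decomposition is:
Bags: B1 = {5, 8}  B2 = {1, 8}  B3 = {8, 9}  B4 = {7, 8}  B5 = {4, 9}  B6 = {2, 7}  B7 = {3, 7}  B8 = {5, 6}
Tree: B1–B2, B1–B3, B2–B4, B3–B5, B4–B6, B4–B7, B1–B8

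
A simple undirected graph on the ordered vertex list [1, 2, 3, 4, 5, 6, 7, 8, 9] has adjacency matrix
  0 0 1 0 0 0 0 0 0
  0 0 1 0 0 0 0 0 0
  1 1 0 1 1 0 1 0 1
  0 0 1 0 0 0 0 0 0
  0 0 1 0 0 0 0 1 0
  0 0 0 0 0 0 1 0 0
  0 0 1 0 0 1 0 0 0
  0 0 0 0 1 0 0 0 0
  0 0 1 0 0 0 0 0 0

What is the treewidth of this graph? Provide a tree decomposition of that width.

Each bag holds 2 vertices, so the decomposition has width 1, which upper-bounds the treewidth. Any graph with an edge has treewidth ≥ 1, and G has the edge 5–3. Hence tw(G) = 1 exactly.

Treewidth 1.
One optimal decomposition is:
Bags: B1 = {3, 5}  B2 = {3, 4}  B3 = {3, 7}  B4 = {2, 3}  B5 = {3, 9}  B6 = {1, 3}  B7 = {6, 7}  B8 = {5, 8}
Tree: B1–B2, B2–B3, B1–B4, B4–B5, B5–B6, B3–B7, B1–B8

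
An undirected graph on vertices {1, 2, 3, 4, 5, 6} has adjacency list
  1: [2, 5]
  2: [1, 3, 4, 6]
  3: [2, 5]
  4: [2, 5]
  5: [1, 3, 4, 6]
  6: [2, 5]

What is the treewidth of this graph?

2

A width-2 tree decomposition is:
Bags: B1 = {2, 4, 5}  B2 = {1, 2, 5}  B3 = {2, 5, 6}  B4 = {2, 3, 5}
Tree: B1–B2, B2–B3, B3–B4
Every bag has size at most 3, so the width is 3 − 1 = 2 and tw(G) ≤ 2. Since 5–4–2–1–5 is a cycle in G, G is not acyclic. Forests are exactly the graphs of treewidth ≤ 1, so tw(G) ≥ 2. Hence tw(G) = 2 exactly.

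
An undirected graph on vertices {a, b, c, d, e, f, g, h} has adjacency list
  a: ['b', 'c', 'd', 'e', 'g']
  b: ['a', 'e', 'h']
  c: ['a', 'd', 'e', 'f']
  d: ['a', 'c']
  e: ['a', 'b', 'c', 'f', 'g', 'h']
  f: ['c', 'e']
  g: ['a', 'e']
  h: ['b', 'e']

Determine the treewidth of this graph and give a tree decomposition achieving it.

Treewidth 2.
One optimal decomposition is:
Bags: B1 = {a, c, e}  B2 = {a, e, g}  B3 = {a, b, e}  B4 = {a, c, d}  B5 = {b, e, h}  B6 = {c, e, f}
Tree: B1–B2, B2–B3, B1–B4, B3–B5, B1–B6

Every bag has size at most 3, so the width is 3 − 1 = 2 and tw(G) ≤ 2. On the other hand G contains the 3-clique {a, c, d}. A clique must lie in a single bag of any decomposition, so no decomposition can have width below 2. The upper and lower bounds meet at 2, so that is the treewidth.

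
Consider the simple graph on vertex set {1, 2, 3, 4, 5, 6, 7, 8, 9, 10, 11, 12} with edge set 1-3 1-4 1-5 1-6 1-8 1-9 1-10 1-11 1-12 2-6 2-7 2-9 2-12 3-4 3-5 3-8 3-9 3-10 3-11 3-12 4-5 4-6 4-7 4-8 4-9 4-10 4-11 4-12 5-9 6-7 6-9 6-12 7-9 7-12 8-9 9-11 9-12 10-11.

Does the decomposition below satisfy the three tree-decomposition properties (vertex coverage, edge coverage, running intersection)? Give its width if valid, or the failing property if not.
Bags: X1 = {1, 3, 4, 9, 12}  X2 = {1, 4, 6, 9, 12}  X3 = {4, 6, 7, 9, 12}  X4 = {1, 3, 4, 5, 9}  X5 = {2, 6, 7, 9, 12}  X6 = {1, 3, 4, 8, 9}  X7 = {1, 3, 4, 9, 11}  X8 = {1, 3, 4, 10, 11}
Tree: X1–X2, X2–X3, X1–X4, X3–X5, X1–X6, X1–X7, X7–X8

Every vertex of G appears in some bag (union = {1, 2, 3, 4, 5, 6, 7, 8, 9, 10, 11, 12}); every edge is covered by a bag; and for each vertex v the set of bags containing v is connected in the bag tree. The decomposition is therefore valid. The largest bag has 5 vertices, so the width is 4.

Yes; width 4.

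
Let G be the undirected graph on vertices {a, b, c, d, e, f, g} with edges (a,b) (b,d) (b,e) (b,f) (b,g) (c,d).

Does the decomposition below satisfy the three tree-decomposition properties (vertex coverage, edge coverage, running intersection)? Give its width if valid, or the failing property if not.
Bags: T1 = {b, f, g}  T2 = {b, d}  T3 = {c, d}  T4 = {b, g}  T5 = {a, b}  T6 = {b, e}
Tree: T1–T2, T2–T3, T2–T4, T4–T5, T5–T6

A tree decomposition must satisfy three properties: every vertex lies in some bag; for every edge, both endpoints lie together in some bag; and for every vertex, the bags containing it form a connected subtree. Here bags containing vertex g are not connected in the tree, so the decomposition is invalid.

No — bags containing vertex g are not connected in the tree.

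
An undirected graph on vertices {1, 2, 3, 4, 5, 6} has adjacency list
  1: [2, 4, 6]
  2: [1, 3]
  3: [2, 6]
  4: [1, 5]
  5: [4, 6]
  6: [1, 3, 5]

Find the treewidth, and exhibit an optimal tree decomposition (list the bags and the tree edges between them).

Every bag has size at most 3, so the width is 3 − 1 = 2 and tw(G) ≤ 2. For the lower bound, G contains the cycle 5–4–1–6–5, so G is not a forest; only forests have treewidth ≤ 1, hence tw(G) ≥ 2. Therefore the treewidth is 2.

Treewidth 2.
Bags: B1 = {4, 5, 6}  B2 = {1, 4, 6}  B3 = {1, 3, 6}  B4 = {1, 2, 3}
Tree: B1–B2, B2–B3, B3–B4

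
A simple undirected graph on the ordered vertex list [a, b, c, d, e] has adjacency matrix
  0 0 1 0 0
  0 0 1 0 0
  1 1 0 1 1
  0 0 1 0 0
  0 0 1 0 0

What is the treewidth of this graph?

A width-1 tree decomposition is:
Bags: B1 = {c, e}  B2 = {b, c}  B3 = {c, d}  B4 = {a, c}
Tree: B1–B2, B2–B3, B3–B4
Each bag holds 2 vertices, so the decomposition has width 1, which upper-bounds the treewidth. Any graph with an edge has treewidth ≥ 1, and G has the edge e–c. Combining the bounds, tw(G) = 1.

1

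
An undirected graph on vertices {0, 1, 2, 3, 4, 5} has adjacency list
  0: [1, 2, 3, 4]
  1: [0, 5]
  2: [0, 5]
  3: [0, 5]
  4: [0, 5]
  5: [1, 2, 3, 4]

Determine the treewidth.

2

A width-2 tree decomposition is:
Bags: B1 = {0, 3, 5}  B2 = {0, 4, 5}  B3 = {0, 1, 5}  B4 = {0, 2, 5}
Tree: B1–B2, B2–B3, B3–B4
The largest bag has 3 vertices, giving width 2; this decomposition certifies tw(G) ≤ 2. The edges 3–0–4–5–3 form a cycle, so G is not a tree and its treewidth is at least 2. The upper and lower bounds meet at 2, so that is the treewidth.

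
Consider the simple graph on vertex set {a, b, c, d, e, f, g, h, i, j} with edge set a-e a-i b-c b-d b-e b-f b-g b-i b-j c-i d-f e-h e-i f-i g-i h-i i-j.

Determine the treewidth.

A width-2 tree decomposition is:
Bags: B1 = {a, e, i}  B2 = {b, e, i}  B3 = {b, f, i}  B4 = {b, d, f}  B5 = {e, h, i}  B6 = {b, c, i}  B7 = {b, i, j}  B8 = {b, g, i}
Tree: B1–B2, B2–B3, B3–B4, B1–B5, B2–B6, B6–B7, B6–B8
Every bag has size at most 3, so the width is 3 − 1 = 2 and tw(G) ≤ 2. Conversely, {b, d, f} is a clique of size 3, and the vertices of any clique must share a bag in every tree decomposition; so some bag has ≥ 3 vertices and tw(G) ≥ 2. The upper and lower bounds meet at 2, so that is the treewidth.

2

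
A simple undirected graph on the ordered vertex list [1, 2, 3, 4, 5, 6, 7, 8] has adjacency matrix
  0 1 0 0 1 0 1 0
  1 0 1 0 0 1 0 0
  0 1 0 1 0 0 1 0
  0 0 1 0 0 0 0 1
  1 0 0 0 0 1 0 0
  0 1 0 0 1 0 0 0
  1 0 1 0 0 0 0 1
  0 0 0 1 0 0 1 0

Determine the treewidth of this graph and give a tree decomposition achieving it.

Every bag has size at most 3, so the width is 3 − 1 = 2 and tw(G) ≤ 2. Since 8–4–3–7–8 is a cycle in G, G is not acyclic. Forests are exactly the graphs of treewidth ≤ 1, so tw(G) ≥ 2. Therefore the treewidth is 2.

Treewidth 2.
One optimal decomposition is:
Bags: B1 = {4, 7, 8}  B2 = {3, 4, 7}  B3 = {1, 3, 7}  B4 = {1, 2, 3}  B5 = {1, 2, 5}  B6 = {2, 5, 6}
Tree: B1–B2, B2–B3, B3–B4, B4–B5, B5–B6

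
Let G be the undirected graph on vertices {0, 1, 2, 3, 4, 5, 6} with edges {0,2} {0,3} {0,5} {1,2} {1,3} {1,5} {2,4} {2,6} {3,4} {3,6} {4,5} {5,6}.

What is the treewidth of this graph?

3

A width-3 tree decomposition is:
Bags: B1 = {2, 3, 5, 6}  B2 = {2, 3, 4, 5}  B3 = {0, 2, 3, 5}  B4 = {1, 2, 3, 5}
Tree: B1–B2, B2–B3, B3–B4
Every bag has size at most 4, so the width is 4 − 1 = 3 and tw(G) ≤ 3. For the lower bound: the 4 vertex sets {5,6}, {2,4}, {3}, {0} are disjoint, each induces a connected subgraph, and every pair is joined by at least one edge of G. Contracting each set to a single vertex therefore yields K_{4} as a minor, and since treewidth is minor-monotone, tw(G) ≥ tw(K_{4}) = 3. Hence tw(G) = 3 exactly.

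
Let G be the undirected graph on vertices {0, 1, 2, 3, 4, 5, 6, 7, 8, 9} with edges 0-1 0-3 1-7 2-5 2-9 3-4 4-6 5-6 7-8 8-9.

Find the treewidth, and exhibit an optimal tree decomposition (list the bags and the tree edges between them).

Treewidth 2.
One such decomposition:
Bags: B1 = {2, 5, 9}  B2 = {5, 8, 9}  B3 = {5, 7, 8}  B4 = {1, 5, 7}  B5 = {0, 1, 5}  B6 = {0, 3, 5}  B7 = {3, 4, 5}  B8 = {4, 5, 6}
Tree: B1–B2, B2–B3, B3–B4, B4–B5, B5–B6, B6–B7, B7–B8

Every bag has size at most 3, so the width is 3 − 1 = 2 and tw(G) ≤ 2. Since 5–2–9–8–7–1–0–3–4–6–5 is a cycle in G, G is not acyclic. Forests are exactly the graphs of treewidth ≤ 1, so tw(G) ≥ 2. Therefore the treewidth is 2.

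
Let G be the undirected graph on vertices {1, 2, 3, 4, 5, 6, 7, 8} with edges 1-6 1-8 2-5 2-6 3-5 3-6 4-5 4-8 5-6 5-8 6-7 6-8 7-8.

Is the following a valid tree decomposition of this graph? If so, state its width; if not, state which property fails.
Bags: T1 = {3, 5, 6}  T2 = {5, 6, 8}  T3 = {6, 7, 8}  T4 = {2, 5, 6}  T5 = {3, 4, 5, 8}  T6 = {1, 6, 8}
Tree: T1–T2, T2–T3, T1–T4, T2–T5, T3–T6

A tree decomposition must satisfy three properties: every vertex lies in some bag; for every edge, both endpoints lie together in some bag; and for every vertex, the bags containing it form a connected subtree. Here bags containing vertex 3 are not connected in the tree, so the decomposition is invalid.

No — bags containing vertex 3 are not connected in the tree.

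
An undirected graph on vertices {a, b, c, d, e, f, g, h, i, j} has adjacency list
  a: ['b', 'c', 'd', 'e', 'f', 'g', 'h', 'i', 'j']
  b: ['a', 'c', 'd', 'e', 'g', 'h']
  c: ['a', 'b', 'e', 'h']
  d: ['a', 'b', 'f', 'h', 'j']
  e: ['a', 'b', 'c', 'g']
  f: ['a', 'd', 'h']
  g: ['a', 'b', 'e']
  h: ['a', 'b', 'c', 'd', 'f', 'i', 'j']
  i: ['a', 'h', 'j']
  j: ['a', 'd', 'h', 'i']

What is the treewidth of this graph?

3

A width-3 tree decomposition is:
Bags: B1 = {a, b, d, h}  B2 = {a, d, h, j}  B3 = {a, d, f, h}  B4 = {a, h, i, j}  B5 = {a, b, c, h}  B6 = {a, b, c, e}  B7 = {a, b, e, g}
Tree: B1–B2, B2–B3, B2–B4, B1–B5, B5–B6, B6–B7
Every bag has size at most 4, so the width is 4 − 1 = 3 and tw(G) ≤ 3. For the lower bound, the 4 vertices {a, b, e, g} are pairwise adjacent, and any tree decomposition puts a clique entirely inside one bag — forcing width ≥ 3. The upper and lower bounds meet at 3, so that is the treewidth.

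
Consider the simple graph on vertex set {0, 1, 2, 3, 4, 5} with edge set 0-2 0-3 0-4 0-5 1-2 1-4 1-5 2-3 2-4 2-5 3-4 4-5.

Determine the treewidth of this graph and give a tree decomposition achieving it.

Each bag holds 4 vertices, so the decomposition has width 3, which upper-bounds the treewidth. For the lower bound, the 4 vertices {0, 2, 3, 4} are pairwise adjacent, and any tree decomposition puts a clique entirely inside one bag — forcing width ≥ 3. Therefore the treewidth is 3.

Treewidth 3.
One such decomposition:
Bags: B1 = {1, 2, 4, 5}  B2 = {0, 2, 4, 5}  B3 = {0, 2, 3, 4}
Tree: B1–B2, B2–B3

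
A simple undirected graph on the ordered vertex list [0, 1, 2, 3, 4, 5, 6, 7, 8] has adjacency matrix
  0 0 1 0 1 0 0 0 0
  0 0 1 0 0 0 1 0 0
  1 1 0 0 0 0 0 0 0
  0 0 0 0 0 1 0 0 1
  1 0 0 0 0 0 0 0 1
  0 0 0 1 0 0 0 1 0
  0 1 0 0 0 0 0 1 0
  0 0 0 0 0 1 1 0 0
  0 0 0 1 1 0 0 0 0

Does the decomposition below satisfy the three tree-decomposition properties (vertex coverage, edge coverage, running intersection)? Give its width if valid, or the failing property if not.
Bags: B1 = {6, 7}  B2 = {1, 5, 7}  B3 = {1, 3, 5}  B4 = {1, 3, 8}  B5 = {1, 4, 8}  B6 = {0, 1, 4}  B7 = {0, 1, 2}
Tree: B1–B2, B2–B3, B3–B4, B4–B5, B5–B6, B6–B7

No — edge (1,6) lies in no bag.

A tree decomposition must satisfy three properties: every vertex lies in some bag; for every edge, both endpoints lie together in some bag; and for every vertex, the bags containing it form a connected subtree. Here edge (1,6) lies in no bag, so the decomposition is invalid.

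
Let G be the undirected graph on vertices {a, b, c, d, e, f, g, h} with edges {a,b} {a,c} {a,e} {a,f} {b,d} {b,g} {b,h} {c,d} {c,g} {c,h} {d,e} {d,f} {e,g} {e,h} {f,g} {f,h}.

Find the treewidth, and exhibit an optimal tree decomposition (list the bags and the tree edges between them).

Treewidth 4.
Bags: B1 = {a, d, e, g, h}  B2 = {a, d, f, g, h}  B3 = {a, c, d, g, h}  B4 = {a, b, d, g, h}
Tree: B1–B2, B2–B3, B3–B4

The largest bag has 5 vertices, giving width 4; this decomposition certifies tw(G) ≤ 4. For the lower bound: the 5 vertex sets {e,h}, {a,f}, {c,g}, {d}, {b} are disjoint, each induces a connected subgraph, and every pair is joined by at least one edge of G. Contracting each set to a single vertex therefore yields K_{5} as a minor, and since treewidth is minor-monotone, tw(G) ≥ tw(K_{5}) = 4. The upper and lower bounds meet at 4, so that is the treewidth.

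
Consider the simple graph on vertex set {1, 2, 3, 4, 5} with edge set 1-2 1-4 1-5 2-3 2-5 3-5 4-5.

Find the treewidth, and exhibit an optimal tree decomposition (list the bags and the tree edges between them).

Treewidth 2.
One optimal decomposition is:
Bags: B1 = {1, 4, 5}  B2 = {1, 2, 5}  B3 = {2, 3, 5}
Tree: B1–B2, B2–B3

Every bag has size at most 3, so the width is 3 − 1 = 2 and tw(G) ≤ 2. For the lower bound, the 3 vertices {1, 2, 5} are pairwise adjacent, and any tree decomposition puts a clique entirely inside one bag — forcing width ≥ 2. Therefore the treewidth is 2.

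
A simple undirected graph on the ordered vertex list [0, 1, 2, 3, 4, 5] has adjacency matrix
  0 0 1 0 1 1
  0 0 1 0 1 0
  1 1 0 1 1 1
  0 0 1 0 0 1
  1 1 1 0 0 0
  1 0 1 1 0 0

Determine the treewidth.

A width-2 tree decomposition is:
Bags: B1 = {0, 2, 5}  B2 = {0, 2, 4}  B3 = {1, 2, 4}  B4 = {2, 3, 5}
Tree: B1–B2, B2–B3, B1–B4
Each bag holds 3 vertices, so the decomposition has width 2, which upper-bounds the treewidth. On the other hand G contains the 3-clique {0, 2, 4}. A clique must lie in a single bag of any decomposition, so no decomposition can have width below 2. Hence tw(G) = 2 exactly.

2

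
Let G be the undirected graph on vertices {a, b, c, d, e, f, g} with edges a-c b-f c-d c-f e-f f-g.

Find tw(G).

1

A width-1 tree decomposition is:
Bags: B1 = {c, d}  B2 = {c, f}  B3 = {b, f}  B4 = {a, c}  B5 = {e, f}  B6 = {f, g}
Tree: B1–B2, B2–B3, B1–B4, B3–B5, B3–B6
Each bag holds 2 vertices, so the decomposition has width 1, which upper-bounds the treewidth. G has an edge, so its treewidth is at least 1. Therefore the treewidth is 1.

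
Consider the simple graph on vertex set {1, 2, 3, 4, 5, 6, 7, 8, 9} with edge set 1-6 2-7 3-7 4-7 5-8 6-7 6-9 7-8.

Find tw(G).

A width-1 tree decomposition is:
Bags: B1 = {7, 8}  B2 = {2, 7}  B3 = {4, 7}  B4 = {6, 7}  B5 = {1, 6}  B6 = {3, 7}  B7 = {6, 9}  B8 = {5, 8}
Tree: B1–B2, B1–B3, B2–B4, B4–B5, B4–B6, B5–B7, B1–B8
Each bag holds 2 vertices, so the decomposition has width 1, which upper-bounds the treewidth. Any graph with an edge has treewidth ≥ 1, and G has the edge 7–8. Therefore the treewidth is 1.

1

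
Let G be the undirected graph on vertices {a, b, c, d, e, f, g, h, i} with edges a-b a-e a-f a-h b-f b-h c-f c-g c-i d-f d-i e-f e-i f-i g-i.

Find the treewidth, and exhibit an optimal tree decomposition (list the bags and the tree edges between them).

Treewidth 2.
Bags: B1 = {d, f, i}  B2 = {e, f, i}  B3 = {a, e, f}  B4 = {c, f, i}  B5 = {a, b, f}  B6 = {a, b, h}  B7 = {c, g, i}
Tree: B1–B2, B2–B3, B2–B4, B3–B5, B5–B6, B4–B7

Each bag holds 3 vertices, so the decomposition has width 2, which upper-bounds the treewidth. On the other hand G contains the 3-clique {c, g, i}. A clique must lie in a single bag of any decomposition, so no decomposition can have width below 2. The upper and lower bounds meet at 2, so that is the treewidth.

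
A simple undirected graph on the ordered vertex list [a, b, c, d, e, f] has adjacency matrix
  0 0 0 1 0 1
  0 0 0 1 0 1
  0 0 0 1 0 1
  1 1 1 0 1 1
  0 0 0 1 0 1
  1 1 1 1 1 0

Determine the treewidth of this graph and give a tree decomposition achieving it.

Each bag holds 3 vertices, so the decomposition has width 2, which upper-bounds the treewidth. For the lower bound, the 3 vertices {d, e, f} are pairwise adjacent, and any tree decomposition puts a clique entirely inside one bag — forcing width ≥ 2. Hence tw(G) = 2 exactly.

Treewidth 2.
One optimal decomposition is:
Bags: B1 = {b, d, f}  B2 = {a, d, f}  B3 = {c, d, f}  B4 = {d, e, f}
Tree: B1–B2, B1–B3, B2–B4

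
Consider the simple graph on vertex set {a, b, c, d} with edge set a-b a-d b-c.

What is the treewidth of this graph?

1

A width-1 tree decomposition is:
Bags: B1 = {a, d}  B2 = {a, b}  B3 = {b, c}
Tree: B1–B2, B2–B3
The largest bag has 2 vertices, giving width 1; this decomposition certifies tw(G) ≤ 1. Any graph with an edge has treewidth ≥ 1, and G has the edge d–a. The upper and lower bounds meet at 1, so that is the treewidth.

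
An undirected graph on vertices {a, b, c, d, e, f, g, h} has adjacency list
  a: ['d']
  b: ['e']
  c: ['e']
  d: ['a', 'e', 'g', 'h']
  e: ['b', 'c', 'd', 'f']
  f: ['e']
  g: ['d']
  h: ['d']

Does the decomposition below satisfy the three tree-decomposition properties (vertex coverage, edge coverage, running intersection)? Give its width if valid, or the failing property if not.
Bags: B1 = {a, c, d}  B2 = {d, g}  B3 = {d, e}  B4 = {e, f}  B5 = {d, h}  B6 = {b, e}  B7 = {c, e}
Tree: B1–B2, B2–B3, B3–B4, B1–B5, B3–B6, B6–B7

No — bags containing vertex c are not connected in the tree.

A tree decomposition must satisfy three properties: every vertex lies in some bag; for every edge, both endpoints lie together in some bag; and for every vertex, the bags containing it form a connected subtree. Here bags containing vertex c are not connected in the tree, so the decomposition is invalid.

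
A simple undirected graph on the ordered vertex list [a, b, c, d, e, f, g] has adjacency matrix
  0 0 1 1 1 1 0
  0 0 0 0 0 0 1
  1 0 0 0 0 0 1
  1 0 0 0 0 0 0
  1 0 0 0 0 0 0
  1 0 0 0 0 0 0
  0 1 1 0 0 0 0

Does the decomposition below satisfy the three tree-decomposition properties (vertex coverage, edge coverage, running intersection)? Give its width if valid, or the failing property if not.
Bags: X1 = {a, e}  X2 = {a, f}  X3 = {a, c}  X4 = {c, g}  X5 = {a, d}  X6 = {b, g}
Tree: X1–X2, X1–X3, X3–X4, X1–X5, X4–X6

Every vertex of G appears in some bag (union = {a, b, c, d, e, f, g}); every edge is covered by a bag; and for each vertex v the set of bags containing v is connected in the bag tree. The decomposition is therefore valid. The largest bag has 2 vertices, so the width is 1.

Yes; width 1.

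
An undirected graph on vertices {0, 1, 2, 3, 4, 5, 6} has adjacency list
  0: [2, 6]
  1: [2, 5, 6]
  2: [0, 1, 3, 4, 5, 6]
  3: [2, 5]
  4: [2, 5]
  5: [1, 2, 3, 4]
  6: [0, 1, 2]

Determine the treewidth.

A width-2 tree decomposition is:
Bags: B1 = {1, 2, 5}  B2 = {1, 2, 6}  B3 = {2, 4, 5}  B4 = {2, 3, 5}  B5 = {0, 2, 6}
Tree: B1–B2, B1–B3, B1–B4, B2–B5
Every bag has size at most 3, so the width is 3 − 1 = 2 and tw(G) ≤ 2. On the other hand G contains the 3-clique {0, 2, 6}. A clique must lie in a single bag of any decomposition, so no decomposition can have width below 2. Therefore the treewidth is 2.

2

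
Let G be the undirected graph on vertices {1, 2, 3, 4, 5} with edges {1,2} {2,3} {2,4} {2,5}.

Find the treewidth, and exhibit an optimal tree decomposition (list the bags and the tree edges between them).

Treewidth 1.
One such decomposition:
Bags: B1 = {2, 3}  B2 = {2, 5}  B3 = {2, 4}  B4 = {1, 2}
Tree: B1–B2, B1–B3, B1–B4

Every bag has size at most 2, so the width is 2 − 1 = 1 and tw(G) ≤ 1. Since G has at least one edge (e.g. 2–3), it is not an edgeless graph, so tw(G) ≥ 1. The upper and lower bounds meet at 1, so that is the treewidth.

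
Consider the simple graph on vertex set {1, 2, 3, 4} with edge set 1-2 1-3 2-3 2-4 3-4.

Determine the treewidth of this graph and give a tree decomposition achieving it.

Every bag has size at most 3, so the width is 3 − 1 = 2 and tw(G) ≤ 2. Conversely, {1, 2, 3} is a clique of size 3, and the vertices of any clique must share a bag in every tree decomposition; so some bag has ≥ 3 vertices and tw(G) ≥ 2. Combining the bounds, tw(G) = 2.

Treewidth 2.
Bags: B1 = {1, 2, 3}  B2 = {2, 3, 4}
Tree: B1–B2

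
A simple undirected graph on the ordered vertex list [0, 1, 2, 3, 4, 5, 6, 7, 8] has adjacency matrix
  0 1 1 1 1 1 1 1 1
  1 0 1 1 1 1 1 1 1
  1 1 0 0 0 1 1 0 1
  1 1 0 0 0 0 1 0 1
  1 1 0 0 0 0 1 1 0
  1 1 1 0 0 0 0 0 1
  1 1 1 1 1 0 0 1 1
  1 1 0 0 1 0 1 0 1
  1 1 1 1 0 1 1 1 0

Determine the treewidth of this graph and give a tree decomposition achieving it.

The largest bag has 5 vertices, giving width 4; this decomposition certifies tw(G) ≤ 4. For the lower bound, the 5 vertices {0, 1, 2, 5, 8} are pairwise adjacent, and any tree decomposition puts a clique entirely inside one bag — forcing width ≥ 4. Therefore the treewidth is 4.

Treewidth 4.
One such decomposition:
Bags: B1 = {0, 1, 4, 6, 7}  B2 = {0, 1, 6, 7, 8}  B3 = {0, 1, 3, 6, 8}  B4 = {0, 1, 2, 6, 8}  B5 = {0, 1, 2, 5, 8}
Tree: B1–B2, B2–B3, B3–B4, B4–B5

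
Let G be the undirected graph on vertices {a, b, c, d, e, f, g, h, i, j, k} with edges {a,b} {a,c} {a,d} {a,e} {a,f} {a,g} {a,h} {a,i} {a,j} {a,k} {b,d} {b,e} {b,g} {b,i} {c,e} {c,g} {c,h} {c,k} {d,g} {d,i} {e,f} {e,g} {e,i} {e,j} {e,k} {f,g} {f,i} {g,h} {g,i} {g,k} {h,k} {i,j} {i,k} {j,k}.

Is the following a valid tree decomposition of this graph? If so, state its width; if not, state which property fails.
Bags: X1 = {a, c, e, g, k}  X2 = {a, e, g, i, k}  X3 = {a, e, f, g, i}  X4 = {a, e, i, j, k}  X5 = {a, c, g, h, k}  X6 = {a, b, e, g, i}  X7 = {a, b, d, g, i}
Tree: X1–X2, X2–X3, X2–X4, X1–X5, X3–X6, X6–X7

Checking the three conditions: (i) the bags cover all of {a, b, c, d, e, f, g, h, i, j, k}; (ii) for each edge, some bag contains both endpoints; (iii) the bags containing any fixed vertex form a subtree. All hold, so the decomposition is valid with width 5 − 1 = 4.

Yes; width 4.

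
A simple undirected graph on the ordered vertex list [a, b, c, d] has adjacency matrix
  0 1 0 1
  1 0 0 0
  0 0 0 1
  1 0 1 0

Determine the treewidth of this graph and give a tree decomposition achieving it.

Treewidth 1.
One such decomposition:
Bags: B1 = {a, b}  B2 = {a, d}  B3 = {c, d}
Tree: B1–B2, B2–B3

Every bag has size at most 2, so the width is 2 − 1 = 1 and tw(G) ≤ 1. G has an edge, so its treewidth is at least 1. Therefore the treewidth is 1.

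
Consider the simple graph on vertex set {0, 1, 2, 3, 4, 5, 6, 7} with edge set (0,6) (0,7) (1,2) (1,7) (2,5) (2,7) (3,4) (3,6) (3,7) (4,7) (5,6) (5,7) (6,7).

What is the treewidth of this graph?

A width-2 tree decomposition is:
Bags: B1 = {5, 6, 7}  B2 = {3, 6, 7}  B3 = {0, 6, 7}  B4 = {2, 5, 7}  B5 = {3, 4, 7}  B6 = {1, 2, 7}
Tree: B1–B2, B2–B3, B1–B4, B2–B5, B4–B6
Each bag holds 3 vertices, so the decomposition has width 2, which upper-bounds the treewidth. Conversely, {1, 2, 7} is a clique of size 3, and the vertices of any clique must share a bag in every tree decomposition; so some bag has ≥ 3 vertices and tw(G) ≥ 2. Therefore the treewidth is 2.

2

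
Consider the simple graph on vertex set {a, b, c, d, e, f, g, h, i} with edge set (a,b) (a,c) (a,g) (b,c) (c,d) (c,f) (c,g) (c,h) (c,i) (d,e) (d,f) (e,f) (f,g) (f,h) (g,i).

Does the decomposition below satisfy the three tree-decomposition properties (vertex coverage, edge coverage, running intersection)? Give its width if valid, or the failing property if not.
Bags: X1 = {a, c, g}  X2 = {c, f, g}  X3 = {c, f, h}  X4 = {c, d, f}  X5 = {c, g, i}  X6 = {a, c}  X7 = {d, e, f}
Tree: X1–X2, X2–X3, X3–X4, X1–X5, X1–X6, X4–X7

A tree decomposition must satisfy three properties: every vertex lies in some bag; for every edge, both endpoints lie together in some bag; and for every vertex, the bags containing it form a connected subtree. Here vertex b appears in no bag, so the decomposition is invalid.

No — vertex b appears in no bag.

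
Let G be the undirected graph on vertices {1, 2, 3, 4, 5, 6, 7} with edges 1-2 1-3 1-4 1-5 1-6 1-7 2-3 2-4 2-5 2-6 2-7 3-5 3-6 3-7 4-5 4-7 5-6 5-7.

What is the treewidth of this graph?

A width-4 tree decomposition is:
Bags: B1 = {1, 2, 4, 5, 7}  B2 = {1, 2, 3, 5, 7}  B3 = {1, 2, 3, 5, 6}
Tree: B1–B2, B2–B3
The largest bag has 5 vertices, giving width 4; this decomposition certifies tw(G) ≤ 4. For the lower bound, the 5 vertices {1, 2, 3, 5, 6} are pairwise adjacent, and any tree decomposition puts a clique entirely inside one bag — forcing width ≥ 4. Hence tw(G) = 4 exactly.

4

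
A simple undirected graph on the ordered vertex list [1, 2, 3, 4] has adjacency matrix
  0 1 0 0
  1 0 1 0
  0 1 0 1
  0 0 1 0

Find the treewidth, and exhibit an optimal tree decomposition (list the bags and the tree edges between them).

Treewidth 1.
Bags: B1 = {1, 2}  B2 = {2, 3}  B3 = {3, 4}
Tree: B1–B2, B2–B3

The largest bag has 2 vertices, giving width 1; this decomposition certifies tw(G) ≤ 1. G has an edge, so its treewidth is at least 1. Hence tw(G) = 1 exactly.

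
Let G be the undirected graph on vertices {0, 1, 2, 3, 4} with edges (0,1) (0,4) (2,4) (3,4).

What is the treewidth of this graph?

A width-1 tree decomposition is:
Bags: B1 = {0, 4}  B2 = {2, 4}  B3 = {0, 1}  B4 = {3, 4}
Tree: B1–B2, B1–B3, B1–B4
Each bag holds 2 vertices, so the decomposition has width 1, which upper-bounds the treewidth. Since G has at least one edge (e.g. 0–4), it is not an edgeless graph, so tw(G) ≥ 1. The upper and lower bounds meet at 1, so that is the treewidth.

1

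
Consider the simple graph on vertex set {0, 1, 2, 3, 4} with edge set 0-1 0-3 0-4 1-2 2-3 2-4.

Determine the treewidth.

A width-2 tree decomposition is:
Bags: B1 = {0, 2, 4}  B2 = {0, 2, 3}  B3 = {0, 1, 2}
Tree: B1–B2, B2–B3
The largest bag has 3 vertices, giving width 2; this decomposition certifies tw(G) ≤ 2. For the lower bound, G contains the cycle 0–4–2–3–0, so G is not a forest; only forests have treewidth ≤ 1, hence tw(G) ≥ 2. Hence tw(G) = 2 exactly.

2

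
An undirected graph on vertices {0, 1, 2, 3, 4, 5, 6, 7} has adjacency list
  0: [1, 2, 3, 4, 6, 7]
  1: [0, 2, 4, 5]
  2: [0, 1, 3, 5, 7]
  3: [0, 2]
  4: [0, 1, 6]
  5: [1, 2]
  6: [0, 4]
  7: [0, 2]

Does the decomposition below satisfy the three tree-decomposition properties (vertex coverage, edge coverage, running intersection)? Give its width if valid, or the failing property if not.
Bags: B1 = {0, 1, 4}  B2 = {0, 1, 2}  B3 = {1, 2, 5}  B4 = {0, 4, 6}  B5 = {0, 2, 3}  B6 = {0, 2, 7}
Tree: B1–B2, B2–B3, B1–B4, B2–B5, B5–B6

Every vertex of G appears in some bag (union = {0, 1, 2, 3, 4, 5, 6, 7}); every edge is covered by a bag; and for each vertex v the set of bags containing v is connected in the bag tree. The decomposition is therefore valid. The largest bag has 3 vertices, so the width is 2.

Yes; width 2.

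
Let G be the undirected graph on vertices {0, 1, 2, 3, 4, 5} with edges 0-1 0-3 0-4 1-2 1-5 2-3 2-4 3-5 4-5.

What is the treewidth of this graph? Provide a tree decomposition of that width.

Treewidth 3.
Bags: B1 = {0, 1, 2, 5}  B2 = {0, 2, 3, 5}  B3 = {0, 2, 4, 5}
Tree: B1–B2, B2–B3

Each bag holds 4 vertices, so the decomposition has width 3, which upper-bounds the treewidth. For the lower bound: the 4 vertex sets {1,5}, {0,3}, {2}, {4} are disjoint, each induces a connected subgraph, and every pair is joined by at least one edge of G. Contracting each set to a single vertex therefore yields K_{4} as a minor, and since treewidth is minor-monotone, tw(G) ≥ tw(K_{4}) = 3. The upper and lower bounds meet at 3, so that is the treewidth.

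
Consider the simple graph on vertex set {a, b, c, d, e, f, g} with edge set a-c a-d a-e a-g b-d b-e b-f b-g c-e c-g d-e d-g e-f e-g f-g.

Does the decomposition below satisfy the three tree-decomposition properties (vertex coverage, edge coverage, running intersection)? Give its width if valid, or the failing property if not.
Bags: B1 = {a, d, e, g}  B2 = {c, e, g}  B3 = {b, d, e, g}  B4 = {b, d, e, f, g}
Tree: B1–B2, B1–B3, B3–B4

A tree decomposition must satisfy three properties: every vertex lies in some bag; for every edge, both endpoints lie together in some bag; and for every vertex, the bags containing it form a connected subtree. Here edge (a,c) lies in no bag, so the decomposition is invalid.

No — edge (a,c) lies in no bag.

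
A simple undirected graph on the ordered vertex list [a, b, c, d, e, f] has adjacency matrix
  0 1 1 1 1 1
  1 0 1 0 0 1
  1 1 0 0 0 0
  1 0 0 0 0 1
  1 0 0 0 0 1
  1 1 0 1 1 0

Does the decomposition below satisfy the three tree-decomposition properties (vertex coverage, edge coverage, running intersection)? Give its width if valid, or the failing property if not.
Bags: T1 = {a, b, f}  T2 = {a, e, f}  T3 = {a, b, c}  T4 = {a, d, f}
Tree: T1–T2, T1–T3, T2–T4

Yes; width 2.

Vertex coverage: the bags together contain {a, b, c, d, e, f}, the full vertex set. Edge coverage: each edge of G has both endpoints in at least one bag. Running intersection: for every vertex, the bags containing it form a connected subtree. All three properties hold, so this is a valid tree decomposition of width max|bag| − 1 = 2, and hence tw(G) ≤ 2.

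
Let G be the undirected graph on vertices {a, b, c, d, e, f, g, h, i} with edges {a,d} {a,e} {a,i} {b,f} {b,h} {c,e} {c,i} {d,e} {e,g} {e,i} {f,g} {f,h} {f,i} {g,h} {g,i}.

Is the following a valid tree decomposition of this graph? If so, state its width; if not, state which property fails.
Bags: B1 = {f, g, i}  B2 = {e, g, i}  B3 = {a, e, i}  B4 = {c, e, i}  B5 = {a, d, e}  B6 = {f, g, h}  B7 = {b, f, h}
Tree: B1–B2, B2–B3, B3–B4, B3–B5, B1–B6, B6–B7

Vertex coverage: the bags together contain {a, b, c, d, e, f, g, h, i}, the full vertex set. Edge coverage: each edge of G has both endpoints in at least one bag. Running intersection: for every vertex, the bags containing it form a connected subtree. All three properties hold, so this is a valid tree decomposition of width max|bag| − 1 = 2, and hence tw(G) ≤ 2.

Yes; width 2.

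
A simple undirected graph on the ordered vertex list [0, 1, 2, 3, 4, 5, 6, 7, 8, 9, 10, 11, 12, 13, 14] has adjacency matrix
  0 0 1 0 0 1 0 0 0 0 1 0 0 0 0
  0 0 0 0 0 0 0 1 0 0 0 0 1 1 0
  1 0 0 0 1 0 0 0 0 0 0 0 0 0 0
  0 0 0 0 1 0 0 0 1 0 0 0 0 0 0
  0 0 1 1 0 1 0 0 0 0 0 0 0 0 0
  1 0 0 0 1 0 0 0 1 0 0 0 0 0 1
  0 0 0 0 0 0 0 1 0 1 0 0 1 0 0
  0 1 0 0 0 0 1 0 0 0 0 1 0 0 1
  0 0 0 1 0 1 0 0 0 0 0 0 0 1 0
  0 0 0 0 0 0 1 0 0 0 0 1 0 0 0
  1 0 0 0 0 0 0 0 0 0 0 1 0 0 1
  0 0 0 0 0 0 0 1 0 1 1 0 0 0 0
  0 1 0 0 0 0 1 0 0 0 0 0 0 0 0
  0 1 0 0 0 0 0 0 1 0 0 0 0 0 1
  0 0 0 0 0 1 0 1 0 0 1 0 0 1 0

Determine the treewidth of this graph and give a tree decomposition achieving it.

Treewidth 3.
One such decomposition:
Bags: B1 = {0, 2, 3, 4}  B2 = {0, 3, 4, 5}  B3 = {0, 3, 5, 8}  B4 = {0, 5, 8, 10}  B5 = {5, 8, 10, 14}  B6 = {8, 10, 13, 14}  B7 = {10, 11, 13, 14}  B8 = {7, 11, 13, 14}  B9 = {1, 7, 11, 13}  B10 = {1, 7, 9, 11}  B11 = {1, 6, 7, 9}  B12 = {1, 6, 9, 12}
Tree: B1–B2, B2–B3, B3–B4, B4–B5, B5–B6, B6–B7, B7–B8, B8–B9, B9–B10, B10–B11, B11–B12

The largest bag has 4 vertices, giving width 3; this decomposition certifies tw(G) ≤ 3. For the lower bound: the 4 vertex sets {2,3,4}, {0}, {5}, {8,10,13,14} are disjoint, each induces a connected subgraph, and every pair is joined by at least one edge of G. Contracting each set to a single vertex therefore yields K_{4} as a minor, and since treewidth is minor-monotone, tw(G) ≥ tw(K_{4}) = 3. Hence tw(G) = 3 exactly.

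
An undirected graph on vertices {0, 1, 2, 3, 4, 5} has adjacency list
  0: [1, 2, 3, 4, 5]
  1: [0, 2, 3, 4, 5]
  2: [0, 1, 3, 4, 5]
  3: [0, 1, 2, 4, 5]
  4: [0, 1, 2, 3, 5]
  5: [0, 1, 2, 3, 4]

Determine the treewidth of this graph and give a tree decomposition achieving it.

Treewidth 5.
Bags: B1 = {0, 1, 2, 3, 4, 5}
Tree: (single bag)

A single bag containing all 6 vertices is trivially a valid decomposition of width 5. Conversely, {0, 1, 2, 3, 4, 5} is a clique of size 6, and the vertices of any clique must share a bag in every tree decomposition; so some bag has ≥ 6 vertices and tw(G) ≥ 5. Combining the bounds, tw(G) = 5.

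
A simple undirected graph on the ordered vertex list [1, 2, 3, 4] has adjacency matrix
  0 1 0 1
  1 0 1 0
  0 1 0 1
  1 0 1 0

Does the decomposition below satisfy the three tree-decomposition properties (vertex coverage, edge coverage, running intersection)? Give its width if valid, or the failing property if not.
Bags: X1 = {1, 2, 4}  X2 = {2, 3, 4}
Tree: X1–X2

Yes; width 2.

Every vertex of G appears in some bag (union = {1, 2, 3, 4}); every edge is covered by a bag; and for each vertex v the set of bags containing v is connected in the bag tree. The decomposition is therefore valid. The largest bag has 3 vertices, so the width is 2.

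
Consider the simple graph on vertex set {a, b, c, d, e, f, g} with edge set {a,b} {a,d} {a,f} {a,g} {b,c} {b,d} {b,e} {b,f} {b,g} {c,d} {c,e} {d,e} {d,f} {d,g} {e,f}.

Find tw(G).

3

A width-3 tree decomposition is:
Bags: B1 = {a, b, d, g}  B2 = {a, b, d, f}  B3 = {b, d, e, f}  B4 = {b, c, d, e}
Tree: B1–B2, B2–B3, B3–B4
Each bag holds 4 vertices, so the decomposition has width 3, which upper-bounds the treewidth. On the other hand G contains the 4-clique {a, b, d, g}. A clique must lie in a single bag of any decomposition, so no decomposition can have width below 3. The upper and lower bounds meet at 3, so that is the treewidth.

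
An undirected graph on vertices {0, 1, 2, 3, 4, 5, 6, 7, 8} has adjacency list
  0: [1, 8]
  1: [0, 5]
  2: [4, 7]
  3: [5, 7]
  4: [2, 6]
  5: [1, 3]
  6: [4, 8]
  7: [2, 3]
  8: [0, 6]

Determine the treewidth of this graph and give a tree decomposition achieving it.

Treewidth 2.
One such decomposition:
Bags: B1 = {3, 5, 7}  B2 = {2, 5, 7}  B3 = {2, 4, 5}  B4 = {4, 5, 6}  B5 = {5, 6, 8}  B6 = {0, 5, 8}  B7 = {0, 1, 5}
Tree: B1–B2, B2–B3, B3–B4, B4–B5, B5–B6, B6–B7

Every bag has size at most 3, so the width is 3 − 1 = 2 and tw(G) ≤ 2. Since 5–3–7–2–4–6–8–0–1–5 is a cycle in G, G is not acyclic. Forests are exactly the graphs of treewidth ≤ 1, so tw(G) ≥ 2. Therefore the treewidth is 2.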